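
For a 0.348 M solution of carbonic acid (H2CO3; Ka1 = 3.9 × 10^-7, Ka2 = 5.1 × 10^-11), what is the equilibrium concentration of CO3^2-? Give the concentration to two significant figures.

First ionization gives [H+] ≈ [HCO3-] = 3.68 × 10^-4 M.
Second step: Ka2 = [H+][CO3^2-]/[HCO3-] ≈ [CO3^2-] (since [H+] ≈ [HCO3-]).
So [CO3^2-] ≈ Ka2.

5.1 × 10^-11 M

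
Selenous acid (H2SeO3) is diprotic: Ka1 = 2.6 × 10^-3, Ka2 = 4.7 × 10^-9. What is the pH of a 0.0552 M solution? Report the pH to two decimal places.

Ka1 ≫ Ka2, so treat the first dissociation as the only significant source of H+.
Ka1 = x²/(0.0552 − x) = 2.6 × 10^-3
Solving the quadratic: x = (−Ka1 + √(Ka1² + 4·Ka1·C₀))/2 = 1.08 × 10^-2 M
pH = −log(1.08 × 10^-2) = 1.97

pH = 1.97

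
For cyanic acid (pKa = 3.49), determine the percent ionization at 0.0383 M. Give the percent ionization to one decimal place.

HOCN ⇌ OCN- + H+; let x = [H+] at equilibrium.
Ka = 10^(−3.49) = 3.24 × 10^-4
Ka = x²/(C₀ − x); solving the quadratic gives x = 3.36 × 10^-3 M.
Fraction ionized = 3.36 × 10^-3 / 0.0383 = 0.0877 → 8.8%

8.8%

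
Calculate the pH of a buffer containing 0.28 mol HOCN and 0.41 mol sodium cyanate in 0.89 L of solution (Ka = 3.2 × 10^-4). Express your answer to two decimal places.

pH = 3.66

pKa = −log(3.2 × 10^-4) = 3.495
Henderson–Hasselbalch: pH = pKa + log([OCN-]/[HOCN]) = 3.495 + log(0.41/0.28)
pH = 3.495 + (+0.166) = 3.66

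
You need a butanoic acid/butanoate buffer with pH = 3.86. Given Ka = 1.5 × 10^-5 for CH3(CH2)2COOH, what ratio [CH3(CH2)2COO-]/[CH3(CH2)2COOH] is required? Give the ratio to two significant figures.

pKa = -log(1.5 × 10^-5) = 4.824
pH = pKa + log(r) ⇒ log(r) = 3.86 − 4.824 = -0.964
r = [CH3(CH2)2COO-]/[CH3(CH2)2COOH] = 10^(-0.964) = 0.109

ratio = 0.11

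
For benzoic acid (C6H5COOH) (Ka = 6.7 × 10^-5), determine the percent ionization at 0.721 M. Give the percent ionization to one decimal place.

C6H5COOH ⇌ C6H5COO- + H+; let x = [H+] at equilibrium.
x ≈ √(Ka·C₀) = √(6.7 × 10^-5 × 0.721) = 6.95 × 10^-3 M
Fraction ionized = 6.95 × 10^-3 / 0.721 = 0.0096 → 1.0%

1.0%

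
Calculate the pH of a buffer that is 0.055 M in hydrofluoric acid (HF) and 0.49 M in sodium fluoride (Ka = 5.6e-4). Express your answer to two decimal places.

pH = 4.20

pKa = −log(5.6 × 10^-4) = 3.252
pH = pKa + log([A⁻]/[HA]) = 3.252 + log(0.49/0.055)
pH = 3.252 + (+0.950) = 4.20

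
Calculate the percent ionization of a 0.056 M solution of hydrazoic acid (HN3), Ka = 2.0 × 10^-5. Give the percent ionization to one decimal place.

1.9%

HN3 ⇌ N3- + H+; let x = [H+] at equilibrium.
x ≈ √(Ka·C₀) = √(2.0 × 10^-5 × 0.056) = 1.06 × 10^-3 M
Fraction ionized = 1.06 × 10^-3 / 0.056 = 0.0189 → 1.9%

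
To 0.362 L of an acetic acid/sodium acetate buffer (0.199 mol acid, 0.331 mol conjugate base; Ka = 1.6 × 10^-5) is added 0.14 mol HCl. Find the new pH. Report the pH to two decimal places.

After neutralization: n(CH3COOH) = 0.339 mol, n(CH3COO-) = 0.191 mol.
pKa = −log(1.6 × 10^-5) = 4.796
Henderson–Hasselbalch with mole ratio 0.191/0.339: pH = 4.796 + (-0.249)

pH = 4.55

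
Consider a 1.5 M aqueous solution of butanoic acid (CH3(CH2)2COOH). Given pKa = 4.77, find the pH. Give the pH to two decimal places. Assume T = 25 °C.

CH3(CH2)2COOH ⇌ CH3(CH2)2COO- + H+
Ka = 10^(−4.77) = 1.70 × 10^-5
Ka = x²/(1.5 − x) = 1.70 × 10^-5
Since Ka ≪ C₀, x ≈ √(Ka·C₀) = 5.05 × 10^-3 M.
(x/C₀ = 0.34% < 5%, so the approximation holds.)
pH = −log[H+] = −log(5.05 × 10^-3) = 2.30

pH = 2.30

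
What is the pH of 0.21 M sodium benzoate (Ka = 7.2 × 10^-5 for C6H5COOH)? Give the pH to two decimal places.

C6H5COO- is the conjugate base of the weak acid C6H5COOH.
Kb = Kw/Ka = 1.0×10^-14 / 7.2 × 10^-5 = 1.39 × 10^-10
Let x = [OH-] at equilibrium. Kb = x²/(0.21 − x).
Neglecting x in the denominator: x = √(1.39 × 10^-10 × 0.21) = 5.40 × 10^-6 M
pOH = 5.27, so pH = 14.00 − pOH = 8.73

pH = 8.73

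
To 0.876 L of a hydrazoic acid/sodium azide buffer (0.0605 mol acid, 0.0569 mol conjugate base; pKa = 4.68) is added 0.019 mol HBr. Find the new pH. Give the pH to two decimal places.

Added H+ converts N3- to HN3: HN3 → 0.0795 mol, N3- → 0.0379 mol.
pH = pKa + log([A⁻]/[HA]) = 4.68 + log(0.0379/0.0795) = 4.68 -0.322

pH = 4.36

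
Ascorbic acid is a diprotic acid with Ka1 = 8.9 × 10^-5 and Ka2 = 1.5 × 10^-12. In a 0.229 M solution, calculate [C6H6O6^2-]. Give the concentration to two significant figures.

First ionization gives [H+] ≈ [HC6H6O6-] = 4.51 × 10^-3 M.
Second step: Ka2 = [H+][C6H6O6^2-]/[HC6H6O6-] ≈ [C6H6O6^2-] (since [H+] ≈ [HC6H6O6-]).
So [C6H6O6^2-] ≈ Ka2.

1.5 × 10^-12 M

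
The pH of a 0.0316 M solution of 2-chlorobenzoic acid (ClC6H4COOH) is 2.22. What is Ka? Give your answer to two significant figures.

[H+] = 10^(-2.22) = 6.03 × 10^-3 M
At equilibrium [HA] = 0.0316 − 6.03 × 10^-3 = 2.56 × 10^-2 M
Ka = [H+][A-]/[HA] = (6.03 × 10^-3)² / 2.56 × 10^-2 = 1.4 × 10^-3

Ka = 1.4 × 10^-3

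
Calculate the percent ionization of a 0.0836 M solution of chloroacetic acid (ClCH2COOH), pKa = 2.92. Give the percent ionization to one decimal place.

ClCH2COOH ⇌ ClCH2COO- + H+; let x = [H+] at equilibrium.
Ka = 10^(−2.92) = 1.20 × 10^-3
Ka = x²/(C₀ − x); solving the quadratic gives x = 9.43 × 10^-3 M.
Fraction ionized = 9.43 × 10^-3 / 0.0836 = 0.1128 → 11.3%

11.3%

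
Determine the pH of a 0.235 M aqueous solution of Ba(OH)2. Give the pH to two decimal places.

Ba(OH)2 is a strong base (each formula unit releases 2 OH-); [OH-] = 0.47 M.
pOH = -log(0.47) = 0.33
pH = 14.00 - 0.33 = 13.67

pH = 13.67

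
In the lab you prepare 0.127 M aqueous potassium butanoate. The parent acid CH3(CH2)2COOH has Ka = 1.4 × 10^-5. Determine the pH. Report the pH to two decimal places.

CH3(CH2)2COO- is the conjugate base of the weak acid CH3(CH2)2COOH.
Kb = Kw/Ka = 1.0×10^-14 / 1.4 × 10^-5 = 7.14 × 10^-10
Kb = [OH-]²/(0.127 − [OH-]) = 7.14 × 10^-10
Neglecting [OH-] in the denominator: [OH-] = √(7.14 × 10^-10 × 0.127) = 9.52 × 10^-6 M
pOH = −log(9.52 × 10^-6) = 5.02; pH = 14.00 − 5.02 = 8.98

pH = 8.98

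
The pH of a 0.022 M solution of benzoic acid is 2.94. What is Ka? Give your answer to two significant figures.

Ka = 6.3 × 10^-5

[H+] = 10^(-2.94) = 1.15 × 10^-3 M
At equilibrium [HA] = 0.022 − 1.15 × 10^-3 = 2.09 × 10^-2 M
Ka = [H+][A-]/[HA] = (1.15 × 10^-3)² / 2.09 × 10^-2 = 6.3 × 10^-5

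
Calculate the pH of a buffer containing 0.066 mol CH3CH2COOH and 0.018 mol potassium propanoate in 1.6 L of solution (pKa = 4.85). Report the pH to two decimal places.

pH = 4.29

pH = pKa + log([A⁻]/[HA]) = 4.85 + log(0.018/0.066)
pH = 4.85 + (-0.564) = 4.29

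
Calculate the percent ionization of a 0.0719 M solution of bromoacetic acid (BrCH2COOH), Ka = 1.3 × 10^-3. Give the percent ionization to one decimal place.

BrCH2COOH ⇌ BrCH2COO- + H+; let x = [H+] at equilibrium.
Ka = x²/(C₀ − x); solving the quadratic gives x = 9.04 × 10^-3 M.
% ionization = x/C₀ × 100% = 9.04 × 10^-3/0.0719 × 100% = 12.6%

12.6%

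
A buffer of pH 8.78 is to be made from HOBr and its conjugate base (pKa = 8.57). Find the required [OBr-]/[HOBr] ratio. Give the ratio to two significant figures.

pH = pKa + log(r) ⇒ log(r) = 8.78 − 8.57 = +0.21
r = [OBr-]/[HOBr] = 10^(+0.21) = 1.62

ratio = 1.6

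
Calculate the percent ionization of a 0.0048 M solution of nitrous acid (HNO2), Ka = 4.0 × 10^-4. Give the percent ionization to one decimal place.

25.0%

HNO2 ⇌ NO2- + H+; let x = [H+] at equilibrium.
Ka = x²/(C₀ − x); solving the quadratic gives x = 1.20 × 10^-3 M.
Fraction ionized = 1.20 × 10^-3 / 0.0048 = 0.2500 → 25.0%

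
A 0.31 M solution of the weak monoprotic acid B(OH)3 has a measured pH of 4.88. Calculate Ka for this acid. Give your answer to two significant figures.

[H+] = 10^(-4.88) = 1.32 × 10^-5 M
At equilibrium [HA] = 0.31 − 1.32 × 10^-5 = 3.10 × 10^-1 M
Ka = [H+][A-]/[HA] = (1.32 × 10^-5)² / 3.10 × 10^-1 = 5.6 × 10^-10

Ka = 5.6 × 10^-10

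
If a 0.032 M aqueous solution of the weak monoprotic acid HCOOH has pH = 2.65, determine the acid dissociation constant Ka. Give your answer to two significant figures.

Ka = 1.7 × 10^-4

[H+] = 10^(-2.65) = 2.24 × 10^-3 M
At equilibrium [HA] = 0.032 − 2.24 × 10^-3 = 2.98 × 10^-2 M
Ka = [H+][A-]/[HA] = (2.24 × 10^-3)² / 2.98 × 10^-2 = 1.7 × 10^-4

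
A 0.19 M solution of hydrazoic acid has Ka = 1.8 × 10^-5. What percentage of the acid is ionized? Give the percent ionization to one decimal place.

HN3 ⇌ N3- + H+; let x = [H+] at equilibrium.
x ≈ √(Ka·C₀) = √(1.8 × 10^-5 × 0.19) = 1.85 × 10^-3 M
% ionization = x/C₀ × 100% = 1.85 × 10^-3/0.19 × 100% = 1.0%

1.0%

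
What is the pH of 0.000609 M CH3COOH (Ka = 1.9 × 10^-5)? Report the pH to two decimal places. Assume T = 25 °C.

pH = 4.01

CH3COOH ⇌ CH3COO- + H+
Ka = [H+]²/(0.000609 − [H+]) = 1.9 × 10^-5
The 5% rule fails; solving [H+]² + Ka·[H+] − Ka·C₀ = 0 exactly:
[H+] = [−1.9e-05 + √(1.9e-05² + 4.63e-08)]/2 = 9.85 × 10^-5 M
pH = −log(9.85 × 10^-5) = 4.01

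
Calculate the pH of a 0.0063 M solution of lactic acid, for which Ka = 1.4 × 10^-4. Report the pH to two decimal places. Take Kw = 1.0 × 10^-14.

CH3CH(OH)COOH ⇌ CH3CH(OH)COO- + H+
From the ICE table, Ka = x²/(0.0063 − x) = 1.4 × 10^-4.
The 5% rule fails; solving x² + Ka·x − Ka·C₀ = 0 exactly:
x = [−0.00014 + √(0.00014² + 3.53e-06)]/2 = 8.72 × 10^-4 M
pH = −log[H+] = −log(8.72 × 10^-4) = 3.06

pH = 3.06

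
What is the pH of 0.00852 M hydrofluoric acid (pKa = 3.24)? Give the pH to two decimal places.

HF ⇌ F- + H+
Ka = 10^(−3.24) = 5.75 × 10^-4
Ka = [H+]²/(0.00852 − [H+]) = 5.75 × 10^-4
[H+] is not negligible relative to C₀; solve [H+]² + 0.000575·[H+] − 4.9e-06 = 0.
[H+] = (−Ka + √(Ka² + 4·Ka·C₀))/2 = 1.94 × 10^-3 M
pH = −log[H+] = −log(1.94 × 10^-3) = 2.71

pH = 2.71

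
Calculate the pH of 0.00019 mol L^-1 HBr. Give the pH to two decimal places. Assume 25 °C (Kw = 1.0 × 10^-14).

pH = 3.72

HBr is a strong acid and dissociates completely, so [H+] = 0.00019 M.
pH = -log(0.00019) = 3.72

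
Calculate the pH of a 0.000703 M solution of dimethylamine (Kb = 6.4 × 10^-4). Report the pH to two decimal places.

(CH3)2NH + H2O ⇌ (CH3)2NH2+ + OH-
From the ICE table, Kb = x²/(0.000703 − x) = 6.4 × 10^-4.
x is not negligible relative to C₀; solve x² + 0.00064·x − 4.5e-07 = 0.
x = [−0.00064 + √(0.00064² + 1.8e-06)]/2 = 4.23 × 10^-4 M
pOH = 3.37, so pH = 14.00 − pOH = 10.63

pH = 10.63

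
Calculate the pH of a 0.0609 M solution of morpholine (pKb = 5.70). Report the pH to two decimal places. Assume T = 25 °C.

C4H8ONH + H2O ⇌ C4H8ONH2+ + OH-
Kb = 10^(−5.70) = 2.00 × 10^-6
Kb = x²/(0.0609 − x) = 2.00 × 10^-6
Since Kb ≪ C₀, x ≈ √(Kb·C₀) = 3.49 × 10^-4 M.
(x/C₀ = 0.57% < 5%, so the approximation holds.)
pOH = 3.46, so pH = 14.00 − pOH = 10.54

pH = 10.54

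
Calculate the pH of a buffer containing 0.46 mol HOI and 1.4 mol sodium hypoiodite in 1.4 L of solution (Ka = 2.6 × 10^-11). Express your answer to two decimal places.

pKa = −log(2.6 × 10^-11) = 10.585
Using pH = pKa + log([base]/[acid]) with [base]/[acid] = 1.4/0.46:
pH = 10.585 + (+0.483) = 11.07

pH = 11.07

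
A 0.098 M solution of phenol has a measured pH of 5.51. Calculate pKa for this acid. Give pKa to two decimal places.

pKa = 10.01

[H+] = 10^(-5.51) = 3.09 × 10^-6 M
At equilibrium [HA] = 0.098 − 3.09 × 10^-6 = 9.80 × 10^-2 M
Ka = [H+][A-]/[HA] = (3.09 × 10^-6)² / 9.80 × 10^-2 = 9.74 × 10^-11
pKa = -log(9.74 × 10^-11) = 10.01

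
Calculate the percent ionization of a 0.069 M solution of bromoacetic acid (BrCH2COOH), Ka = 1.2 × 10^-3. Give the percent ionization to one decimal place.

BrCH2COOH ⇌ BrCH2COO- + H+; let x = [H+] at equilibrium.
Solve x² + 0.0012x − 8.28e-05 = 0 → x = 8.52 × 10^-3 M
% ionization = x/C₀ × 100% = 8.52 × 10^-3/0.069 × 100% = 12.3%

12.3%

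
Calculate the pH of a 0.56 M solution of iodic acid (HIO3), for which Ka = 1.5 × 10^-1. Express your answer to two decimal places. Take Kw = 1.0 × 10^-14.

HIO3 ⇌ IO3- + H+
From the ICE table, Ka = x²/(0.56 − x) = 1.5 × 10^-1.
Here C₀/Ka ≈ 3.73, so the small-x approximation fails. Use the quadratic:
x = [−0.15 + √(0.15² + 0.336)]/2 = 2.24 × 10^-1 M
pH = −log[H+] = −log(2.24 × 10^-1) = 0.65

pH = 0.65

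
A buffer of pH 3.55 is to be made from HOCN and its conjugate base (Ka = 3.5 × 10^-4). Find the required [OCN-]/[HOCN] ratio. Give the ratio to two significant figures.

pKa = -log(3.5 × 10^-4) = 3.456
pH = pKa + log(r) ⇒ log(r) = 3.55 − 3.456 = +0.094
r = [OCN-]/[HOCN] = 10^(+0.094) = 1.24

ratio = 1.2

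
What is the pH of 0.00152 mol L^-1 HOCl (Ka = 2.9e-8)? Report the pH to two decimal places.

HOCl ⇌ OCl- + H+
Ka = [H+]²/(0.00152 − [H+]) = 2.9 × 10^-8
Assume [H+] ≪ 0.00152: [H+] ≈ √(2.9 × 10^-8 × 0.00152) = 6.64 × 10^-6 M
Check: 0.44% ionized — well under 5%, approximation valid.
pH = −log(6.64 × 10^-6) = 5.18

pH = 5.18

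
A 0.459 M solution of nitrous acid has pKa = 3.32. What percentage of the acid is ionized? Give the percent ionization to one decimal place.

3.2%

HNO2 ⇌ NO2- + H+; let x = [H+] at equilibrium.
Ka = 10^(−3.32) = 4.79 × 10^-4
x ≈ √(Ka·C₀) = √(4.79 × 10^-4 × 0.459) = 1.48 × 10^-2 M
% ionization = x/C₀ × 100% = 1.48 × 10^-2/0.459 × 100% = 3.2%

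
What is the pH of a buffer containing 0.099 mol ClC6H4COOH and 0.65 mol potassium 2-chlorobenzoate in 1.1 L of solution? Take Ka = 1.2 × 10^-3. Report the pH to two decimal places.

pH = 3.74

pKa = −log(1.2 × 10^-3) = 2.921
pH = pKa + log([A⁻]/[HA]) = 2.921 + log(0.65/0.099)
pH = 2.921 + (+0.817) = 3.74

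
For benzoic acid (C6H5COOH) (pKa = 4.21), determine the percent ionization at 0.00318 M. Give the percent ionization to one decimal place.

13.0%

C6H5COOH ⇌ C6H5COO- + H+; let x = [H+] at equilibrium.
Ka = 10^(−4.21) = 6.17 × 10^-5
Solve x² + 6.17e-05x − 1.96e-07 = 0 → x = 4.13 × 10^-4 M
Fraction ionized = 4.13 × 10^-4 / 0.00318 = 0.1299 → 13.0%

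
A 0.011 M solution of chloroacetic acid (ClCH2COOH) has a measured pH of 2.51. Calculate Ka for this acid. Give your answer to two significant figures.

[H+] = 10^(-2.51) = 3.09 × 10^-3 M
At equilibrium [HA] = 0.011 − 3.09 × 10^-3 = 7.91 × 10^-3 M
Ka = [H+][A-]/[HA] = (3.09 × 10^-3)² / 7.91 × 10^-3 = 1.2 × 10^-3

Ka = 1.2 × 10^-3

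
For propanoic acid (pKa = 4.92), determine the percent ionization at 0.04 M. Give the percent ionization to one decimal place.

CH3CH2COOH ⇌ CH3CH2COO- + H+; let x = [H+] at equilibrium.
Ka = 10^(−4.92) = 1.20 × 10^-5
x ≈ √(Ka·C₀) = √(1.20 × 10^-5 × 0.04) = 6.93 × 10^-4 M
% ionization = x/C₀ × 100% = 6.93 × 10^-4/0.04 × 100% = 1.7%

1.7%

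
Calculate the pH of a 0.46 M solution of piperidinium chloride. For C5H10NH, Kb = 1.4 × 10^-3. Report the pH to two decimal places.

C5H10NH2+ is the conjugate acid of the weak base C5H10NH.
Ka = Kw/Kb = 1.0×10^-14 / 1.4 × 10^-3 = 7.14 × 10^-12
Ka = [H+]²/(0.46 − [H+]) = 7.14 × 10^-12
Assume [H+] ≪ 0.46: [H+] ≈ √(7.14 × 10^-12 × 0.46) = 1.81 × 10^-6 M
Check: 0.00039% ionized — well under 5%, approximation valid.
pH = −log[H+] = −log(1.81 × 10^-6) = 5.74

pH = 5.74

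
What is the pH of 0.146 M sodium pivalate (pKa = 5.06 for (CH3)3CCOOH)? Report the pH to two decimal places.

pH = 9.11

(CH3)3CCOO- is the conjugate base of the weak acid (CH3)3CCOOH.
Ka = 10^(−5.06) = 8.71 × 10^-6
Kb = Kw/Ka = 1.0×10^-14 / 8.71 × 10^-6 = 1.15 × 10^-9
From the ICE table, Kb = [OH-]²/(0.146 − [OH-]) = 1.15 × 10^-9.
Neglecting [OH-] in the denominator: [OH-] = √(1.15 × 10^-9 × 0.146) = 1.30 × 10^-5 M
Check: 0.0089% ionized — well under 5%, approximation valid.
pOH = −log(1.30 × 10^-5) = 4.89; pH = 14.00 − 4.89 = 9.11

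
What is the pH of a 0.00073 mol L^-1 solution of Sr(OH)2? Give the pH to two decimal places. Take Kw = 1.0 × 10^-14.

Sr(OH)2 is a strong base (each formula unit releases 2 OH-); [OH-] = 0.00146 M.
pOH = -log(0.00146) = 2.84
pH = 14.00 - 2.84 = 11.16

pH = 11.16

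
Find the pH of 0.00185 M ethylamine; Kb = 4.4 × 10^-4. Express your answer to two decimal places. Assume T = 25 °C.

C2H5NH2 + H2O ⇌ C2H5NH3+ + OH-
Let x = [OH-] at equilibrium. Kb = x²/(0.00185 − x).
The 5% rule fails; solving x² + Kb·x − Kb·C₀ = 0 exactly:
x = [−0.00044 + √(0.00044² + 3.26e-06)]/2 = 7.09 × 10^-4 M
pOH = 3.15, so pH = 14.00 − pOH = 10.85

pH = 10.85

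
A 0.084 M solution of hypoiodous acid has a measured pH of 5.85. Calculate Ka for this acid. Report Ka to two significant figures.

Ka = 2.4 × 10^-11

[H+] = 10^(-5.85) = 1.41 × 10^-6 M
At equilibrium [HA] = 0.084 − 1.41 × 10^-6 = 8.40 × 10^-2 M
Ka = [H+][A-]/[HA] = (1.41 × 10^-6)² / 8.40 × 10^-2 = 2.4 × 10^-11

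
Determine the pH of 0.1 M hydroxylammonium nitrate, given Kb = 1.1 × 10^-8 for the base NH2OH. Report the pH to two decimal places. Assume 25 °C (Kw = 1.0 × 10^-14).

pH = 3.52

NH3OH+ is the conjugate acid of the weak base NH2OH.
Ka = Kw/Kb = 1.0×10^-14 / 1.1 × 10^-8 = 9.09 × 10^-7
Ka = x²/(0.1 − x) = 9.09 × 10^-7
Neglecting x in the denominator: x = √(9.09 × 10^-7 × 0.1) = 3.01 × 10^-4 M
Check: 0.3% ionized — well under 5%, approximation valid.
pH = −log(3.01 × 10^-4) = 3.52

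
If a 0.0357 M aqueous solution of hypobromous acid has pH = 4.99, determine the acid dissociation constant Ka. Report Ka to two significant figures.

[H+] = 10^(-4.99) = 1.02 × 10^-5 M
At equilibrium [HA] = 0.0357 − 1.02 × 10^-5 = 3.57 × 10^-2 M
Ka = [H+][A-]/[HA] = (1.02 × 10^-5)² / 3.57 × 10^-2 = 2.9 × 10^-9

Ka = 2.9 × 10^-9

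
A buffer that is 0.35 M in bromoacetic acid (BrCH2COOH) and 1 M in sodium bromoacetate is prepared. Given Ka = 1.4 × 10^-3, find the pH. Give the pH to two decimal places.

pH = 3.31

pKa = −log(1.4 × 10^-3) = 2.854
Using pH = pKa + log([base]/[acid]) with [base]/[acid] = 1/0.35:
pH = 2.854 + (+0.456) = 3.31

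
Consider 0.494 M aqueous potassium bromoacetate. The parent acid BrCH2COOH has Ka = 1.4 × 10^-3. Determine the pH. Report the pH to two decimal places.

BrCH2COO- is the conjugate base of the weak acid BrCH2COOH.
Kb = Kw/Ka = 1.0×10^-14 / 1.4 × 10^-3 = 7.14 × 10^-12
Kb = [OH-]²/(0.494 − [OH-]) = 7.14 × 10^-12
Neglecting [OH-] in the denominator: [OH-] = √(7.14 × 10^-12 × 0.494) = 1.88 × 10^-6 M
Check: 0.00038% ionized — well under 5%, approximation valid.
pOH = −log(1.88 × 10^-6) = 5.73; pH = 14.00 − 5.73 = 8.27

pH = 8.27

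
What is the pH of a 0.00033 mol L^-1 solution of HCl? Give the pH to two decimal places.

HCl is a strong acid and dissociates completely, so [H+] = 0.00033 M.
pH = -log(0.00033) = 3.48

pH = 3.48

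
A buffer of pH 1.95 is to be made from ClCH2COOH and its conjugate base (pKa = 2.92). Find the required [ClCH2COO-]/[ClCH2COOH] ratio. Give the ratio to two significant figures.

ratio = 0.11

pH = pKa + log(r) ⇒ log(r) = 1.95 − 2.92 = -0.97
r = [ClCH2COO-]/[ClCH2COOH] = 10^(-0.97) = 0.107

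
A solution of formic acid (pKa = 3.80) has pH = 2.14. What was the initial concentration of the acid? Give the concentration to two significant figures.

[H+] = 10^(-2.14) = 7.24 × 10^-3 M = x
Ka = 10^(−3.80) = 1.58 × 10^-4
Ka = x²/(C₀ − x) ⇒ C₀ = x + x²/Ka
C₀ = 7.24 × 10^-3 + (7.24 × 10^-3)²/(1.58 × 10^-4) = 3.39 × 10^-1 M

C₀ = 3.4 × 10^-1 M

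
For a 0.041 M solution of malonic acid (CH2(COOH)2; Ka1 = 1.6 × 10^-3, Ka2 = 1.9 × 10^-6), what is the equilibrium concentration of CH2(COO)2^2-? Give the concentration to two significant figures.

First ionization gives [H+] ≈ [CH2(COOH)COO-] = 7.34 × 10^-3 M.
Second step: Ka2 = [H+][CH2(COO)2^2-]/[CH2(COOH)COO-] ≈ [CH2(COO)2^2-] (since [H+] ≈ [CH2(COOH)COO-]).
So [CH2(COO)2^2-] ≈ Ka2.

1.9 × 10^-6 M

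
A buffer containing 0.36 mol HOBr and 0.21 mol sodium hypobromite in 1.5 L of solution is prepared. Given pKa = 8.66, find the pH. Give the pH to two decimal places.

pH = 8.43

Henderson–Hasselbalch: pH = pKa + log([OBr-]/[HOBr]) = 8.66 + log(0.21/0.36)
pH = 8.66 + (-0.234) = 8.43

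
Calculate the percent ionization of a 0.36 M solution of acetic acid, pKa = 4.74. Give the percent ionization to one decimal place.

0.7%

CH3COOH ⇌ CH3COO- + H+; let x = [H+] at equilibrium.
Ka = 10^(−4.74) = 1.82 × 10^-5
x ≈ √(Ka·C₀) = √(1.82 × 10^-5 × 0.36) = 2.56 × 10^-3 M
Fraction ionized = 2.56 × 10^-3 / 0.36 = 0.0071 → 0.7%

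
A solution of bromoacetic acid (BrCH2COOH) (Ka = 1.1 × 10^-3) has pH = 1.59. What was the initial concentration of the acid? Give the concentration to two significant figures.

C₀ = 6.3 × 10^-1 M

[H+] = 10^(-1.59) = 2.57 × 10^-2 M = x
Ka = x²/(C₀ − x) ⇒ C₀ = x + x²/Ka
C₀ = 2.57 × 10^-2 + (2.57 × 10^-2)²/(1.1 × 10^-3) = 6.26 × 10^-1 M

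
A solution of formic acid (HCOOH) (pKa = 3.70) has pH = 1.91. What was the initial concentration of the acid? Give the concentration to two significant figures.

C₀ = 7.7 × 10^-1 M

[H+] = 10^(-1.91) = 1.23 × 10^-2 M = x
Ka = 10^(−3.70) = 2.00 × 10^-4
Ka = x²/(C₀ − x) ⇒ C₀ = x + x²/Ka
C₀ = 1.23 × 10^-2 + (1.23 × 10^-2)²/(2.00 × 10^-4) = 7.69 × 10^-1 M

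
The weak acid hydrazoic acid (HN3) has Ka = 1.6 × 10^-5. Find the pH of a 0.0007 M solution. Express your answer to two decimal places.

HN3 ⇌ N3- + H+
From the ICE table, Ka = x²/(0.0007 − x) = 1.6 × 10^-5.
Here C₀/Ka ≈ 43.8, so the small-x approximation fails. Use the quadratic:
x = (−Ka + √(Ka² + 4·Ka·C₀))/2 = 9.81 × 10^-5 M
pH = −log(9.81 × 10^-5) = 4.01

pH = 4.01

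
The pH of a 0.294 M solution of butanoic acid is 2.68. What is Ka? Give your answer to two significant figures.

Ka = 1.5 × 10^-5

[H+] = 10^(-2.68) = 2.09 × 10^-3 M
At equilibrium [HA] = 0.294 − 2.09 × 10^-3 = 2.92 × 10^-1 M
Ka = [H+][A-]/[HA] = (2.09 × 10^-3)² / 2.92 × 10^-1 = 1.5 × 10^-5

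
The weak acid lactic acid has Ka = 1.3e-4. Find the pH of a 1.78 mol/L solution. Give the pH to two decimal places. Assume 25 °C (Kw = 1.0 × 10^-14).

CH3CH(OH)COOH ⇌ CH3CH(OH)COO- + H+
From the ICE table, Ka = [H+]²/(1.78 − [H+]) = 1.3 × 10^-4.
Since Ka ≪ C₀, [H+] ≈ √(Ka·C₀) = 1.52 × 10^-2 M.
([H+]/C₀ = 0.85% < 5%, so the approximation holds.)
pH = −log(1.52 × 10^-2) = 1.82

pH = 1.82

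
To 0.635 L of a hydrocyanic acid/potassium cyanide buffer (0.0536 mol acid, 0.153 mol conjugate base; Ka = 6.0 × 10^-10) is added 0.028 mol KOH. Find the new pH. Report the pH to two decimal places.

After neutralization: n(HCN) = 0.0256 mol, n(CN-) = 0.181 mol.
pKa = −log(6.0 × 10^-10) = 9.222
Henderson–Hasselbalch with mole ratio 0.181/0.0256: pH = 9.222 + (+0.849)

pH = 10.07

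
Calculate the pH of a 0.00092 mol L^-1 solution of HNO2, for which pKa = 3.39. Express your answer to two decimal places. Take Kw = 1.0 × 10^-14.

HNO2 ⇌ NO2- + H+
Ka = 10^(−3.39) = 4.07 × 10^-4
Ka = [H+]²/(0.00092 − [H+]) = 4.07 × 10^-4
The 5% rule fails; solving [H+]² + Ka·[H+] − Ka·C₀ = 0 exactly:
[H+] = [−0.000407 + √(0.000407² + 1.5e-06)]/2 = 4.41 × 10^-4 M
pH = −log[H+] = −log(4.41 × 10^-4) = 3.36

pH = 3.36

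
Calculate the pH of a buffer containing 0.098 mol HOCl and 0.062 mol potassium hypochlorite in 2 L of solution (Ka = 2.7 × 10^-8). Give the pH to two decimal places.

pH = 7.37

pKa = −log(2.7 × 10^-8) = 7.569
pH = pKa + log([A⁻]/[HA]) = 7.569 + log(0.062/0.098)
pH = 7.569 + (-0.199) = 7.37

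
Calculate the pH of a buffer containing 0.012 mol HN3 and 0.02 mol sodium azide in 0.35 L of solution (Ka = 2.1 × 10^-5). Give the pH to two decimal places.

pH = 4.90

pKa = −log(2.1 × 10^-5) = 4.678
Using pH = pKa + log([base]/[acid]) with [base]/[acid] = 0.02/0.012:
pH = 4.678 + (+0.222) = 4.90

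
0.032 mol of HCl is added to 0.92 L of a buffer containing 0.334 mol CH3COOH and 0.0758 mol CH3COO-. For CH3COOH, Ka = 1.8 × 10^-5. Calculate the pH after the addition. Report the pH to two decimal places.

After neutralization: n(CH3COOH) = 0.366 mol, n(CH3COO-) = 0.0438 mol.
pKa = −log(1.8 × 10^-5) = 4.745
pH = pKa + log([A⁻]/[HA]) = 4.745 + log(0.0438/0.366) = 4.745 -0.922

pH = 3.82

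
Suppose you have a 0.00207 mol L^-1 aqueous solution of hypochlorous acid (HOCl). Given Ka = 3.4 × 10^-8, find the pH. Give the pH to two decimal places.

pH = 5.08

HOCl ⇌ OCl- + H+
Let x = [H+] at equilibrium. Ka = x²/(0.00207 − x).
Neglecting x in the denominator: x = √(3.4 × 10^-8 × 0.00207) = 8.39 × 10^-6 M
(x/C₀ = 0.41% < 5%, so the approximation holds.)
pH = −log(8.39 × 10^-6) = 5.08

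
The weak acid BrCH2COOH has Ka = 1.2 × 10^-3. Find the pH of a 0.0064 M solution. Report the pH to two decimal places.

pH = 2.65

BrCH2COOH ⇌ BrCH2COO- + H+
Ka = [H+]²/(0.0064 − [H+]) = 1.2 × 10^-3
[H+] is not negligible relative to C₀; solve [H+]² + 0.0012·[H+] − 7.68e-06 = 0.
[H+] = [−0.0012 + √(0.0012² + 3.07e-05)]/2 = 2.24 × 10^-3 M
pH = −log[H+] = −log(2.24 × 10^-3) = 2.65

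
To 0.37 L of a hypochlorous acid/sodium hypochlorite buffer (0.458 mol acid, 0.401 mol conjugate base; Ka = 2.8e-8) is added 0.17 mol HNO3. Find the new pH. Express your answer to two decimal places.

Added H+ converts OCl- to HOCl: HOCl → 0.628 mol, OCl- → 0.231 mol.
pKa = −log(2.8 × 10^-8) = 7.553
pH = pKa + log([A⁻]/[HA]) = 7.553 + log(0.231/0.628) = 7.553 -0.434

pH = 7.12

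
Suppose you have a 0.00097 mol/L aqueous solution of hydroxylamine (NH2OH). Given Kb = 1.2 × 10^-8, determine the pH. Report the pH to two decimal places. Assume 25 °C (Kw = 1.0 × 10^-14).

NH2OH + H2O ⇌ NH3OH+ + OH-
Kb = [OH-]²/(0.00097 − [OH-]) = 1.2 × 10^-8
Neglecting [OH-] in the denominator: [OH-] = √(1.2 × 10^-8 × 0.00097) = 3.41 × 10^-6 M
([OH-]/C₀ = 0.35% < 5%, so the approximation holds.)
pOH = −log(3.41 × 10^-6) = 5.47; pH = 14.00 − 5.47 = 8.53

pH = 8.53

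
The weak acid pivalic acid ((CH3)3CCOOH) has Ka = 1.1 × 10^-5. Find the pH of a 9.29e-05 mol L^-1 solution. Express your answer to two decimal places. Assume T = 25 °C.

(CH3)3CCOOH ⇌ (CH3)3CCOO- + H+
Let x = [H+] at equilibrium. Ka = x²/(9.29e-05 − x).
The 5% rule fails; solving x² + Ka·x − Ka·C₀ = 0 exactly:
x = [−1.1e-05 + √(1.1e-05² + 4.09e-09)]/2 = 2.69 × 10^-5 M
pH = −log[H+] = −log(2.69 × 10^-5) = 4.57

pH = 4.57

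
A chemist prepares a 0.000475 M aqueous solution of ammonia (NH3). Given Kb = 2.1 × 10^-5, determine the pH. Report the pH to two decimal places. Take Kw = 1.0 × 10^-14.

NH3 + H2O ⇌ NH4+ + OH-
Kb = x²/(0.000475 − x) = 2.1 × 10^-5
The 5% rule fails; solving x² + Kb·x − Kb·C₀ = 0 exactly:
x = [−2.1e-05 + √(2.1e-05² + 3.99e-08)]/2 = 8.99 × 10^-5 M
pOH = −log(8.99 × 10^-5) = 4.05; pH = 14.00 − 4.05 = 9.95

pH = 9.95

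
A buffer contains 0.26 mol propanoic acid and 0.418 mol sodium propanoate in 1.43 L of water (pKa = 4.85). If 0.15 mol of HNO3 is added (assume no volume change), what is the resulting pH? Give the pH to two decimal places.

After neutralization: n(CH3CH2COOH) = 0.41 mol, n(CH3CH2COO-) = 0.268 mol.
pH = pKa + log([A⁻]/[HA]) = 4.85 + log(0.268/0.41) = 4.85 -0.185

pH = 4.67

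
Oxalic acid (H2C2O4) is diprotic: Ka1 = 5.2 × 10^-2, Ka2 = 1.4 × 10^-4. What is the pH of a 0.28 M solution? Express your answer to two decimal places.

Since Ka1 ≫ Ka2, the first ionization dominates [H+].
Ka1 = x²/(0.28 − x) = 5.2 × 10^-2
Solving the quadratic: x = (−Ka1 + √(Ka1² + 4·Ka1·C₀))/2 = 9.74 × 10^-2 M
pH = −log(9.74 × 10^-2) = 1.01

pH = 1.01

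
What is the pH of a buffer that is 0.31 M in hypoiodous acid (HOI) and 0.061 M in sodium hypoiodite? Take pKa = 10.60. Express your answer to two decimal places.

Henderson–Hasselbalch: pH = pKa + log([OI-]/[HOI]) = 10.60 + log(0.061/0.31)
pH = 10.60 + (-0.706) = 9.89

pH = 9.89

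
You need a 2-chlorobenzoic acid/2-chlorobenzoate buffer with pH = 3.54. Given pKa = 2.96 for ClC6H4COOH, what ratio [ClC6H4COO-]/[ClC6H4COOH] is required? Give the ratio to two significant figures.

pH = pKa + log(r) ⇒ log(r) = 3.54 − 2.96 = +0.58
r = [ClC6H4COO-]/[ClC6H4COOH] = 10^(+0.58) = 3.8

ratio = 3.8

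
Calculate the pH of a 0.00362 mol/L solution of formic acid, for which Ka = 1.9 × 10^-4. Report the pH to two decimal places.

pH = 3.13

HCOOH ⇌ HCOO- + H+
From the ICE table, Ka = [H+]²/(0.00362 − [H+]) = 1.9 × 10^-4.
Here C₀/Ka ≈ 19.1, so the small-[H+] approximation fails. Use the quadratic:
[H+] = [−0.00019 + √(0.00019² + 2.75e-06)]/2 = 7.40 × 10^-4 M
pH = −log(7.40 × 10^-4) = 3.13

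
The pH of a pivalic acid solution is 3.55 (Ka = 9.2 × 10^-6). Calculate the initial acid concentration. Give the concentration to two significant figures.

C₀ = 8.9 × 10^-3 M

[H+] = 10^(-3.55) = 2.82 × 10^-4 M = x
Ka = x²/(C₀ − x) ⇒ C₀ = x + x²/Ka
C₀ = 2.82 × 10^-4 + (2.82 × 10^-4)²/(9.2 × 10^-6) = 8.93 × 10^-3 M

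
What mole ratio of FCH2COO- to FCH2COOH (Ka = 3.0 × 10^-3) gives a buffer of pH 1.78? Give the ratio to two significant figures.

pKa = -log(3.0 × 10^-3) = 2.523
pH = pKa + log(r) ⇒ log(r) = 1.78 − 2.523 = -0.743
r = [FCH2COO-]/[FCH2COOH] = 10^(-0.743) = 0.181

ratio = 0.18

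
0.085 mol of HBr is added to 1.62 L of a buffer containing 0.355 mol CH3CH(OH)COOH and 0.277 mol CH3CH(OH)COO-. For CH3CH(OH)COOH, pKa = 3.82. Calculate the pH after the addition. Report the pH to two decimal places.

After neutralization: n(CH3CH(OH)COOH) = 0.44 mol, n(CH3CH(OH)COO-) = 0.192 mol.
Henderson–Hasselbalch with mole ratio 0.192/0.44: pH = 3.82 + (-0.360)

pH = 3.46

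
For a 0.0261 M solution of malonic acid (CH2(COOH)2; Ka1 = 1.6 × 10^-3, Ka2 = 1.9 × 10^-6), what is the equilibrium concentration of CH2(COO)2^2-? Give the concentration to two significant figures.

First ionization gives [H+] ≈ [CH2(COOH)COO-] = 5.71 × 10^-3 M.
Second step: Ka2 = [H+][CH2(COO)2^2-]/[CH2(COOH)COO-] ≈ [CH2(COO)2^2-] (since [H+] ≈ [CH2(COOH)COO-]).
So [CH2(COO)2^2-] ≈ Ka2.

1.9 × 10^-6 M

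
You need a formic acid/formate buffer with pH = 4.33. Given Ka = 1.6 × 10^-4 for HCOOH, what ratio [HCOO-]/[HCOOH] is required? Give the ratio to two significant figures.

pKa = -log(1.6 × 10^-4) = 3.796
pH = pKa + log(r) ⇒ log(r) = 4.33 − 3.796 = +0.534
r = [HCOO-]/[HCOOH] = 10^(+0.534) = 3.42

ratio = 3.4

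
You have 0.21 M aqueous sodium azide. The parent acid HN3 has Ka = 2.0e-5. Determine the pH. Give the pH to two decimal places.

N3- is the conjugate base of the weak acid HN3.
Kb = Kw/Ka = 1.0×10^-14 / 2.0 × 10^-5 = 5.00 × 10^-10
From the ICE table, Kb = [OH-]²/(0.21 − [OH-]) = 5.00 × 10^-10.
Neglecting [OH-] in the denominator: [OH-] = √(5.00 × 10^-10 × 0.21) = 1.02 × 10^-5 M
pOH = 4.99, so pH = 14.00 − pOH = 9.01

pH = 9.01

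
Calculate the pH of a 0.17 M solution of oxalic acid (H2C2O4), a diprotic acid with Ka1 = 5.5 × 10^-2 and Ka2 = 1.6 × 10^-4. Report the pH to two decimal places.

pH = 1.14

Since Ka1 ≫ Ka2, the first ionization dominates [H+].
Ka1 = x²/(0.17 − x) = 5.5 × 10^-2
Solving the quadratic: x = (−Ka1 + √(Ka1² + 4·Ka1·C₀))/2 = 7.30 × 10^-2 M
pH = −log(7.30 × 10^-2) = 1.14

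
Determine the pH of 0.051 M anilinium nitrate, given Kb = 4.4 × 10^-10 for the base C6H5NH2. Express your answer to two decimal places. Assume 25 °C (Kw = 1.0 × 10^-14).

C6H5NH3+ is the conjugate acid of the weak base C6H5NH2.
Ka = Kw/Kb = 1.0×10^-14 / 4.4 × 10^-10 = 2.27 × 10^-5
From the ICE table, Ka = x²/(0.051 − x) = 2.27 × 10^-5.
Since Ka ≪ C₀, x ≈ √(Ka·C₀) = 1.08 × 10^-3 M.
pH = −log[H+] = −log(1.08 × 10^-3) = 2.97

pH = 2.97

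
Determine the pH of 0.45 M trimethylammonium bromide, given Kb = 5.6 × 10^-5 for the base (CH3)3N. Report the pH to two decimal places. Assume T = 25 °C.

pH = 5.05

(CH3)3NH+ is the conjugate acid of the weak base (CH3)3N.
Ka = Kw/Kb = 1.0×10^-14 / 5.6 × 10^-5 = 1.79 × 10^-10
From the ICE table, Ka = [H+]²/(0.45 − [H+]) = 1.79 × 10^-10.
Neglecting [H+] in the denominator: [H+] = √(1.79 × 10^-10 × 0.45) = 8.97 × 10^-6 M
Check: 0.002% ionized — well under 5%, approximation valid.
pH = −log(8.97 × 10^-6) = 5.05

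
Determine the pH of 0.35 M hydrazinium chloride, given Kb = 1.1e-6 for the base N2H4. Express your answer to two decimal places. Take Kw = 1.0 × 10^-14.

N2H5+ is the conjugate acid of the weak base N2H4.
Ka = Kw/Kb = 1.0×10^-14 / 1.1 × 10^-6 = 9.09 × 10^-9
From the ICE table, Ka = [H+]²/(0.35 − [H+]) = 9.09 × 10^-9.
Since Ka ≪ C₀, [H+] ≈ √(Ka·C₀) = 5.64 × 10^-5 M.
pH = −log[H+] = −log(5.64 × 10^-5) = 4.25

pH = 4.25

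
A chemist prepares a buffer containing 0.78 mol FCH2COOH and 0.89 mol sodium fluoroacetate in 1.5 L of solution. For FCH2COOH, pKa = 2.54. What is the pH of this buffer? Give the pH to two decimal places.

pH = pKa + log([A⁻]/[HA]) = 2.54 + log(0.89/0.78)
pH = 2.54 + (+0.057) = 2.60

pH = 2.60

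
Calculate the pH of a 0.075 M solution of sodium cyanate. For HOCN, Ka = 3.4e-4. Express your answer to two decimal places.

OCN- is the conjugate base of the weak acid HOCN.
Kb = Kw/Ka = 1.0×10^-14 / 3.4 × 10^-4 = 2.94 × 10^-11
Kb = [OH-]²/(0.075 − [OH-]) = 2.94 × 10^-11
Since Kb ≪ C₀, [OH-] ≈ √(Kb·C₀) = 1.48 × 10^-6 M.
pOH = −log(1.48 × 10^-6) = 5.83; pH = 14.00 − 5.83 = 8.17

pH = 8.17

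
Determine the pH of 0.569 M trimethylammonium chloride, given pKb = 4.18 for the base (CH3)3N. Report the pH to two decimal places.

(CH3)3NH+ is the conjugate acid of the weak base (CH3)3N.
Kb = 10^(−4.18) = 6.61 × 10^-5
Ka = Kw/Kb = 1.0×10^-14 / 6.61 × 10^-5 = 1.51 × 10^-10
From the ICE table, Ka = [H+]²/(0.569 − [H+]) = 1.51 × 10^-10.
Since Ka ≪ C₀, [H+] ≈ √(Ka·C₀) = 9.27 × 10^-6 M.
Check: 0.0016% ionized — well under 5%, approximation valid.
pH = −log(9.27 × 10^-6) = 5.03

pH = 5.03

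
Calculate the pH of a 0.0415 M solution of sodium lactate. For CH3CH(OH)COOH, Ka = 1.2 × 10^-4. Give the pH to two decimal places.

CH3CH(OH)COO- is the conjugate base of the weak acid CH3CH(OH)COOH.
Kb = Kw/Ka = 1.0×10^-14 / 1.2 × 10^-4 = 8.33 × 10^-11
From the ICE table, Kb = [OH-]²/(0.0415 − [OH-]) = 8.33 × 10^-11.
Assume [OH-] ≪ 0.0415: [OH-] ≈ √(8.33 × 10^-11 × 0.0415) = 1.86 × 10^-6 M
pOH = 5.73, so pH = 14.00 − pOH = 8.27

pH = 8.27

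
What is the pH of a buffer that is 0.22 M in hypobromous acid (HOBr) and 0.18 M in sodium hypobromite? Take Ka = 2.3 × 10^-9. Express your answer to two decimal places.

pH = 8.55

pKa = −log(2.3 × 10^-9) = 8.638
Henderson–Hasselbalch: pH = pKa + log([OBr-]/[HOBr]) = 8.638 + log(0.18/0.22)
pH = 8.638 + (-0.087) = 8.55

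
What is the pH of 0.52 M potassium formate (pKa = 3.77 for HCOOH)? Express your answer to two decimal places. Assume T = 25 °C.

HCOO- is the conjugate base of the weak acid HCOOH.
Ka = 10^(−3.77) = 1.70 × 10^-4
Kb = Kw/Ka = 1.0×10^-14 / 1.70 × 10^-4 = 5.88 × 10^-11
Let x = [OH-] at equilibrium. Kb = x²/(0.52 − x).
Since Kb ≪ C₀, x ≈ √(Kb·C₀) = 5.53 × 10^-6 M.
Check: 0.0011% ionized — well under 5%, approximation valid.
pOH = 5.26, so pH = 14.00 − pOH = 8.74

pH = 8.74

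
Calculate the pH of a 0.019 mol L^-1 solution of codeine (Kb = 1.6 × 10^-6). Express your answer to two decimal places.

C18H21NO3 + H2O ⇌ C18H22NO3+ + OH-
Kb = [OH-]²/(0.019 − [OH-]) = 1.6 × 10^-6
Since Kb ≪ C₀, [OH-] ≈ √(Kb·C₀) = 1.74 × 10^-4 M.
pOH = −log(1.74 × 10^-4) = 3.76; pH = 14.00 − 3.76 = 10.24

pH = 10.24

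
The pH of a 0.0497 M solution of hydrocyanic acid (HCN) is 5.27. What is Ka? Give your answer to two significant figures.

Ka = 5.8 × 10^-10

[H+] = 10^(-5.27) = 5.37 × 10^-6 M
At equilibrium [HA] = 0.0497 − 5.37 × 10^-6 = 4.97 × 10^-2 M
Ka = [H+][A-]/[HA] = (5.37 × 10^-6)² / 4.97 × 10^-2 = 5.8 × 10^-10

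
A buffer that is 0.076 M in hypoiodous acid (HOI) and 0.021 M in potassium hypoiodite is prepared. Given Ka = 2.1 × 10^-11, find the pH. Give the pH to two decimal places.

pH = 10.12

pKa = −log(2.1 × 10^-11) = 10.678
pH = pKa + log([A⁻]/[HA]) = 10.678 + log(0.021/0.076)
pH = 10.678 + (-0.559) = 10.12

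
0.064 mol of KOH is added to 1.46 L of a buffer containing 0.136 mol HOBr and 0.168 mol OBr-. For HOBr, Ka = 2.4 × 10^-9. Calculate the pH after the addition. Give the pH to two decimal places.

After neutralization: n(HOBr) = 0.072 mol, n(OBr-) = 0.232 mol.
pKa = −log(2.4 × 10^-9) = 8.620
pH = pKa + log([A⁻]/[HA]) = 8.620 + log(0.232/0.072) = 8.620 +0.508

pH = 9.13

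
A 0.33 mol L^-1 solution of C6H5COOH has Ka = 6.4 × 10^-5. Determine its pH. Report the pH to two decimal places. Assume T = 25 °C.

C6H5COOH ⇌ C6H5COO- + H+
Let x = [H+] at equilibrium. Ka = x²/(0.33 − x).
Neglecting x in the denominator: x = √(6.4 × 10^-5 × 0.33) = 4.60 × 10^-3 M
pH = −log(4.60 × 10^-3) = 2.34

pH = 2.34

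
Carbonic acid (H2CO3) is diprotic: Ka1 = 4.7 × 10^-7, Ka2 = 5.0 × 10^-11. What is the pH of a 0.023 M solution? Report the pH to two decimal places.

Since Ka1 ≫ Ka2, the first ionization dominates [H+].
Ka1 = x²/(0.023 − x) = 4.7 × 10^-7
x ≈ √(4.7 × 10^-7 × 0.023) = 1.04 × 10^-4 M
pH = −log(1.04 × 10^-4) = 3.98

pH = 3.98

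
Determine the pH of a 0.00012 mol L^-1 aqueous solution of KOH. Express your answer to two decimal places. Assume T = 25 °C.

KOH is a strong base; [OH-] = 0.00012 M.
pOH = -log(0.00012) = 3.92
pH = 14.00 - 3.92 = 10.08

pH = 10.08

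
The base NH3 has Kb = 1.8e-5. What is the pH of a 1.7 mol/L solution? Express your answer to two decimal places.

NH3 + H2O ⇌ NH4+ + OH-
Let x = [OH-] at equilibrium. Kb = x²/(1.7 − x).
Since Kb ≪ C₀, x ≈ √(Kb·C₀) = 5.53 × 10^-3 M.
pOH = 2.26, so pH = 14.00 − pOH = 11.74

pH = 11.74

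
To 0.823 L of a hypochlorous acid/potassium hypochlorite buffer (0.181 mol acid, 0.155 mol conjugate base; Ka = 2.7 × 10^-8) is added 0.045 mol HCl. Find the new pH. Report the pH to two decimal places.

pH = 7.26

After neutralization: n(HOCl) = 0.226 mol, n(OCl-) = 0.11 mol.
pKa = −log(2.7 × 10^-8) = 7.569
pH = pKa + log([A⁻]/[HA]) = 7.569 + log(0.11/0.226) = 7.569 -0.313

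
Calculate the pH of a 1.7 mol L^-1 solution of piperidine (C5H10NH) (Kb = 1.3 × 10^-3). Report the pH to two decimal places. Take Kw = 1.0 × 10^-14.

pH = 12.67

C5H10NH + H2O ⇌ C5H10NH2+ + OH-
From the ICE table, Kb = [OH-]²/(1.7 − [OH-]) = 1.3 × 10^-3.
Assume [OH-] ≪ 1.7: [OH-] ≈ √(1.3 × 10^-3 × 1.7) = 4.70 × 10^-2 M
Check: 2.8% ionized — well under 5%, approximation valid.
pOH = −log(4.70 × 10^-2) = 1.33; pH = 14.00 − 1.33 = 12.67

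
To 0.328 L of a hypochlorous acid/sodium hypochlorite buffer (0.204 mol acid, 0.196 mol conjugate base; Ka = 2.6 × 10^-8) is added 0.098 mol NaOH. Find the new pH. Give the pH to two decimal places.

pH = 8.03

After neutralization: n(HOCl) = 0.106 mol, n(OCl-) = 0.294 mol.
pKa = −log(2.6 × 10^-8) = 7.585
pH = pKa + log([A⁻]/[HA]) = 7.585 + log(0.294/0.106) = 7.585 +0.443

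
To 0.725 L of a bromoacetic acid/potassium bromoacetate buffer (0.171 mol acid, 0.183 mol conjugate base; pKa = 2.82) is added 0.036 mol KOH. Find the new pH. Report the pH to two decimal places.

pH = 3.03

After neutralization: n(BrCH2COOH) = 0.135 mol, n(BrCH2COO-) = 0.219 mol.
pH = pKa + log([A⁻]/[HA]) = 2.82 + log(0.219/0.135) = 2.82 +0.210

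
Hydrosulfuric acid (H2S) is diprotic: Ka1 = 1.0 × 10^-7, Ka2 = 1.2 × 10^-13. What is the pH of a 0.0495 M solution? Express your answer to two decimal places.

pH = 4.15

Since Ka1 ≫ Ka2, the first ionization dominates [H+].
Ka1 = x²/(0.0495 − x) = 1.0 × 10^-7
x ≈ √(1.0 × 10^-7 × 0.0495) = 7.04 × 10^-5 M
pH = −log(7.04 × 10^-5) = 4.15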